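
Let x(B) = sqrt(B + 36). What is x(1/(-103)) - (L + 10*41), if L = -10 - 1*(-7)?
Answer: -407 + sqrt(381821)/103 ≈ -401.00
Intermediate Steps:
L = -3 (L = -10 + 7 = -3)
x(B) = sqrt(36 + B)
x(1/(-103)) - (L + 10*41) = sqrt(36 + 1/(-103)) - (-3 + 10*41) = sqrt(36 - 1/103) - (-3 + 410) = sqrt(3707/103) - 1*407 = sqrt(381821)/103 - 407 = -407 + sqrt(381821)/103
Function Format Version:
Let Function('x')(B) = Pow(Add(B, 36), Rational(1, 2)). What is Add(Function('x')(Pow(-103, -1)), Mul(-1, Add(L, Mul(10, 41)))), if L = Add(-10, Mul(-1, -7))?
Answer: Add(-407, Mul(Rational(1, 103), Pow(381821, Rational(1, 2)))) ≈ -401.00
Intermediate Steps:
L = -3 (L = Add(-10, 7) = -3)
Function('x')(B) = Pow(Add(36, B), Rational(1, 2))
Add(Function('x')(Pow(-103, -1)), Mul(-1, Add(L, Mul(10, 41)))) = Add(Pow(Add(36, Pow(-103, -1)), Rational(1, 2)), Mul(-1, Add(-3, Mul(10, 41)))) = Add(Pow(Add(36, Rational(-1, 103)), Rational(1, 2)), Mul(-1, Add(-3, 410))) = Add(Pow(Rational(3707, 103), Rational(1, 2)), Mul(-1, 407)) = Add(Mul(Rational(1, 103), Pow(381821, Rational(1, 2))), -407) = Add(-407, Mul(Rational(1, 103), Pow(381821, Rational(1, 2))))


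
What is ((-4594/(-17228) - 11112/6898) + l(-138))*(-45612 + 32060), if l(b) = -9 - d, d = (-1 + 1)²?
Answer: 2082428813080/14854843 ≈ 1.4019e+5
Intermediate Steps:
d = 0 (d = 0² = 0)
l(b) = -9 (l(b) = -9 - 1*0 = -9 + 0 = -9)
((-4594/(-17228) - 11112/6898) + l(-138))*(-45612 + 32060) = ((-4594/(-17228) - 11112/6898) - 9)*(-45612 + 32060) = ((-4594*(-1/17228) - 11112*1/6898) - 9)*(-13552) = ((2297/8614 - 5556/3449) - 9)*(-13552) = (-39937031/29709686 - 9)*(-13552) = -307324205/29709686*(-13552) = 2082428813080/14854843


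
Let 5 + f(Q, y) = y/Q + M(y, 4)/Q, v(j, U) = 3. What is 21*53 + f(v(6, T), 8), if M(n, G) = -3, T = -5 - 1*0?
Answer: 3329/3 ≈ 1109.7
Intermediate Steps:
T = -5 (T = -5 + 0 = -5)
f(Q, y) = -5 - 3/Q + y/Q (f(Q, y) = -5 + (y/Q - 3/Q) = -5 + (-3/Q + y/Q) = -5 - 3/Q + y/Q)
21*53 + f(v(6, T), 8) = 21*53 + (-3 + 8 - 5*3)/3 = 1113 + (-3 + 8 - 15)/3 = 1113 + (⅓)*(-10) = 1113 - 10/3 = 3329/3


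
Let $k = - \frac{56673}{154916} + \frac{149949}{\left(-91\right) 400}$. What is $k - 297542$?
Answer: $- \frac{419461872994321}{1409735600} \approx -2.9755 \cdot 10^{5}$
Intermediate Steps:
$k = - \frac{6323099121}{1409735600}$ ($k = \left(-56673\right) \frac{1}{154916} + \frac{149949}{-36400} = - \frac{56673}{154916} + 149949 \left(- \frac{1}{36400}\right) = - \frac{56673}{154916} - \frac{149949}{36400} = - \frac{6323099121}{1409735600} \approx -4.4853$)
$k - 297542 = - \frac{6323099121}{1409735600} - 297542 = - \frac{419461872994321}{1409735600}$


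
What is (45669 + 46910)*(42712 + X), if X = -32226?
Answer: 970783394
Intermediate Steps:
(45669 + 46910)*(42712 + X) = (45669 + 46910)*(42712 - 32226) = 92579*10486 = 970783394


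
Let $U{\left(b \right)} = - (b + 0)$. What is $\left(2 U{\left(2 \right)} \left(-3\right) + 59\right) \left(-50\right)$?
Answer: $-3550$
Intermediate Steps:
$U{\left(b \right)} = - b$
$\left(2 U{\left(2 \right)} \left(-3\right) + 59\right) \left(-50\right) = \left(2 \left(\left(-1\right) 2\right) \left(-3\right) + 59\right) \left(-50\right) = \left(2 \left(-2\right) \left(-3\right) + 59\right) \left(-50\right) = \left(\left(-4\right) \left(-3\right) + 59\right) \left(-50\right) = \left(12 + 59\right) \left(-50\right) = 71 \left(-50\right) = -3550$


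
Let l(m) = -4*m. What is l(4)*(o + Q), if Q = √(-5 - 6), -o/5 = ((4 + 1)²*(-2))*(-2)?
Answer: 8000 - 16*I*√11 ≈ 8000.0 - 53.066*I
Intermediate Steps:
o = -500 (o = -5*(4 + 1)²*(-2)*(-2) = -5*5²*(-2)*(-2) = -5*25*(-2)*(-2) = -(-250)*(-2) = -5*100 = -500)
Q = I*√11 (Q = √(-11) = I*√11 ≈ 3.3166*I)
l(4)*(o + Q) = (-4*4)*(-500 + I*√11) = -16*(-500 + I*√11) = 8000 - 16*I*√11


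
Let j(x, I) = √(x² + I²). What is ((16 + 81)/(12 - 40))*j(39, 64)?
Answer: -97*√5617/28 ≈ -259.64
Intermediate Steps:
j(x, I) = √(I² + x²)
((16 + 81)/(12 - 40))*j(39, 64) = ((16 + 81)/(12 - 40))*√(64² + 39²) = (97/(-28))*√(4096 + 1521) = (97*(-1/28))*√5617 = -97*√5617/28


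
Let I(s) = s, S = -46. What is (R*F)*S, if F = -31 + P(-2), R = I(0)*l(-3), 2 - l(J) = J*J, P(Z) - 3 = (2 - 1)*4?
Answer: 0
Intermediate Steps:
P(Z) = 7 (P(Z) = 3 + (2 - 1)*4 = 3 + 1*4 = 3 + 4 = 7)
l(J) = 2 - J² (l(J) = 2 - J*J = 2 - J²)
R = 0 (R = 0*(2 - 1*(-3)²) = 0*(2 - 1*9) = 0*(2 - 9) = 0*(-7) = 0)
F = -24 (F = -31 + 7 = -24)
(R*F)*S = (0*(-24))*(-46) = 0*(-46) = 0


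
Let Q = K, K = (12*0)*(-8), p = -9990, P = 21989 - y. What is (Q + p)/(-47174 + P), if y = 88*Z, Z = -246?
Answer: 370/131 ≈ 2.8244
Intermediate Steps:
y = -21648 (y = 88*(-246) = -21648)
P = 43637 (P = 21989 - 1*(-21648) = 21989 + 21648 = 43637)
K = 0 (K = 0*(-8) = 0)
Q = 0
(Q + p)/(-47174 + P) = (0 - 9990)/(-47174 + 43637) = -9990/(-3537) = -9990*(-1/3537) = 370/131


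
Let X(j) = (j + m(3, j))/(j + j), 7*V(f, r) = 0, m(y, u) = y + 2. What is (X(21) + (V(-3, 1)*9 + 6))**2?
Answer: 19321/441 ≈ 43.812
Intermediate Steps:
m(y, u) = 2 + y
V(f, r) = 0 (V(f, r) = (1/7)*0 = 0)
X(j) = (5 + j)/(2*j) (X(j) = (j + (2 + 3))/(j + j) = (j + 5)/((2*j)) = (5 + j)*(1/(2*j)) = (5 + j)/(2*j))
(X(21) + (V(-3, 1)*9 + 6))**2 = ((1/2)*(5 + 21)/21 + (0*9 + 6))**2 = ((1/2)*(1/21)*26 + (0 + 6))**2 = (13/21 + 6)**2 = (139/21)**2 = 19321/441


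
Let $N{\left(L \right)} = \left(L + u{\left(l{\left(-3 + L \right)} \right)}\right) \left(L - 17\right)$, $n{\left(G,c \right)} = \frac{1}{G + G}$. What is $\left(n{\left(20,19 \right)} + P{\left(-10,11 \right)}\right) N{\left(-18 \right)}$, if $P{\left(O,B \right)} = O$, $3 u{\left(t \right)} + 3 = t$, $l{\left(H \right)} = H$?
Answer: $- \frac{36309}{4} \approx -9077.3$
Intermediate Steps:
$u{\left(t \right)} = -1 + \frac{t}{3}$
$n{\left(G,c \right)} = \frac{1}{2 G}$
$N{\left(L \right)} = \left(-17 + L\right) \left(-2 + \frac{4 L}{3}\right)$ ($N{\left(L \right)} = \left(L + \left(-1 + \frac{-3 + L}{3}\right)\right) \left(L - 17\right) = \left(L + \left(-1 + \left(-1 + \frac{L}{3}\right)\right)\right) \left(-17 + L\right) = \left(L + \left(-2 + \frac{L}{3}\right)\right) \left(-17 + L\right) = \left(-2 + \frac{4 L}{3}\right) \left(-17 + L\right) = \left(-17 + L\right) \left(-2 + \frac{4 L}{3}\right)$)
$\left(n{\left(20,19 \right)} + P{\left(-10,11 \right)}\right) N{\left(-18 \right)} = \left(\frac{1}{2 \cdot 20} - 10\right) \left(34 - -444 + \frac{4 \left(-18\right)^{2}}{3}\right) = \left(\frac{1}{2} \cdot \frac{1}{20} - 10\right) \left(34 + 444 + \frac{4}{3} \cdot 324\right) = \left(\frac{1}{40} - 10\right) \left(34 + 444 + 432\right) = \left(- \frac{399}{40}\right) 910 = - \frac{36309}{4}$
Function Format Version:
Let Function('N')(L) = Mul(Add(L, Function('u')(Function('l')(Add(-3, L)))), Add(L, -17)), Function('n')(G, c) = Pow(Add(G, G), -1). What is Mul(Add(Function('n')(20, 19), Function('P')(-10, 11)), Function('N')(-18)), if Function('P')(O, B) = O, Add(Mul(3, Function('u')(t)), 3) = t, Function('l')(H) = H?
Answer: Rational(-36309, 4) ≈ -9077.3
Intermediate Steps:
Function('u')(t) = Add(-1, Mul(Rational(1, 3), t))
Function('n')(G, c) = Mul(Rational(1, 2), Pow(G, -1)) (Function('n')(G, c) = Pow(Mul(2, G), -1) = Mul(Rational(1, 2), Pow(G, -1)))
Function('N')(L) = Mul(Add(-17, L), Add(-2, Mul(Rational(4, 3), L))) (Function('N')(L) = Mul(Add(L, Add(-1, Mul(Rational(1, 3), Add(-3, L)))), Add(L, -17)) = Mul(Add(L, Add(-1, Add(-1, Mul(Rational(1, 3), L)))), Add(-17, L)) = Mul(Add(L, Add(-2, Mul(Rational(1, 3), L))), Add(-17, L)) = Mul(Add(-2, Mul(Rational(4, 3), L)), Add(-17, L)) = Mul(Add(-17, L), Add(-2, Mul(Rational(4, 3), L))))
Mul(Add(Function('n')(20, 19), Function('P')(-10, 11)), Function('N')(-18)) = Mul(Add(Mul(Rational(1, 2), Pow(20, -1)), -10), Add(34, Mul(Rational(-74, 3), -18), Mul(Rational(4, 3), Pow(-18, 2)))) = Mul(Add(Mul(Rational(1, 2), Rational(1, 20)), -10), Add(34, 444, Mul(Rational(4, 3), 324))) = Mul(Add(Rational(1, 40), -10), Add(34, 444, 432)) = Mul(Rational(-399, 40), 910) = Rational(-36309, 4)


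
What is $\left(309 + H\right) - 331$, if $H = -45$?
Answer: $-67$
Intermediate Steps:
$\left(309 + H\right) - 331 = \left(309 - 45\right) - 331 = 264 - 331 = -67$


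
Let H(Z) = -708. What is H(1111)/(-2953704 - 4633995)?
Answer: 236/2529233 ≈ 9.3309e-5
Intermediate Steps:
H(1111)/(-2953704 - 4633995) = -708/(-2953704 - 4633995) = -708/(-7587699) = -708*(-1/7587699) = 236/2529233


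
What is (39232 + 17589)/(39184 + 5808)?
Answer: 56821/44992 ≈ 1.2629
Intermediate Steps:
(39232 + 17589)/(39184 + 5808) = 56821/44992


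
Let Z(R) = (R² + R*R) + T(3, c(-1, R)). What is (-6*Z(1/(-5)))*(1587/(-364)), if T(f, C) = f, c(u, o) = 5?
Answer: 52371/650 ≈ 80.571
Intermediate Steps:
Z(R) = 3 + 2*R² (Z(R) = (R² + R*R) + 3 = (R² + R²) + 3 = 2*R² + 3 = 3 + 2*R²)
(-6*Z(1/(-5)))*(1587/(-364)) = (-6*(3 + 2*(1/(-5))²))*(1587/(-364)) = (-6*(3 + 2*(-⅕)²))*(1587*(-1/364)) = -6*(3 + 2*(1/25))*(-1587/364) = -6*(3 + 2/25)*(-1587/364) = -6*77/25*(-1587/364) = -462/25*(-1587/364) = 52371/650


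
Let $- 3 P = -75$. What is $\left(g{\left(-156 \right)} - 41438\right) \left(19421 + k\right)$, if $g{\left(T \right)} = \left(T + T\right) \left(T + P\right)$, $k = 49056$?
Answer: $-38757982$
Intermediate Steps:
$P = 25$ ($P = \left(- \frac{1}{3}\right) \left(-75\right) = 25$)
$g{\left(T \right)} = 2 T \left(25 + T\right)$ ($g{\left(T \right)} = \left(T + T\right) \left(T + 25\right) = 2 T \left(25 + T\right)$)
$\left(g{\left(-156 \right)} - 41438\right) \left(19421 + k\right) = \left(2 \left(-156\right) \left(25 - 156\right) - 41438\right) \left(19421 + 49056\right) = \left(2 \left(-156\right) \left(-131\right) - 41438\right) 68477 = \left(40872 - 41438\right) 68477 = \left(-566\right) 68477 = -38757982$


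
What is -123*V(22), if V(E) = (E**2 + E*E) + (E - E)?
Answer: -119064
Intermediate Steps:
V(E) = 2*E**2 (V(E) = (E**2 + E**2) + 0 = 2*E**2 + 0 = 2*E**2)
-123*V(22) = -246*22**2 = -246*484 = -123*968 = -119064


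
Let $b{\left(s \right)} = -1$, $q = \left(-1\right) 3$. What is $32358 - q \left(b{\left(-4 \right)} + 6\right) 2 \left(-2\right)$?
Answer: $32298$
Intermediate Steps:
$q = -3$
$32358 - q \left(b{\left(-4 \right)} + 6\right) 2 \left(-2\right) = 32358 - - 3 \left(-1 + 6\right) 2 \left(-2\right) = 32358 - - 3 \cdot 5 \cdot 2 \left(-2\right) = 32358 - \left(-3\right) 10 \left(-2\right) = 32358 - \left(-30\right) \left(-2\right) = 32358 - 60 = 32298$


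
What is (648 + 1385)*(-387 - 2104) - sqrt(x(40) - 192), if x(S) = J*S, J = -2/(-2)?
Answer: -5064203 - 2*I*sqrt(38) ≈ -5.0642e+6 - 12.329*I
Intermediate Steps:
J = 1 (J = -2*(-1/2) = 1)
x(S) = S (x(S) = 1*S = S)
(648 + 1385)*(-387 - 2104) - sqrt(x(40) - 192) = (648 + 1385)*(-387 - 2104) - sqrt(40 - 192) = 2033*(-2491) - sqrt(-152) = -5064203 - 2*I*sqrt(38)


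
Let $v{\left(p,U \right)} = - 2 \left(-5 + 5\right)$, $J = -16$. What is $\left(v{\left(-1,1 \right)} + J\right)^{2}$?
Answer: $256$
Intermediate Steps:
$v{\left(p,U \right)} = 0$ ($v{\left(p,U \right)} = \left(-2\right) 0 = 0$)
$\left(v{\left(-1,1 \right)} + J\right)^{2} = \left(0 - 16\right)^{2} = \left(-16\right)^{2} = 256$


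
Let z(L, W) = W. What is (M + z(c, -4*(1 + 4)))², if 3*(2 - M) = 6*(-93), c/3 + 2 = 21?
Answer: 28224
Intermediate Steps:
c = 57 (c = -6 + 3*21 = -6 + 63 = 57)
M = 188 (M = 2 - 2*(-93) = 2 - ⅓*(-558) = 2 + 186 = 188)
(M + z(c, -4*(1 + 4)))² = (188 - 4*(1 + 4))² = (188 - 4*5)² = (188 - 20)² = 168² = 28224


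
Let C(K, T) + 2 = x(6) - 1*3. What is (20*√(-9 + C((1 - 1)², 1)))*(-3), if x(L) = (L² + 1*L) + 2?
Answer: -60*√30 ≈ -328.63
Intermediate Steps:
x(L) = 2 + L + L² (x(L) = (L² + L) + 2 = (L + L²) + 2 = 2 + L + L²)
C(K, T) = 39 (C(K, T) = -2 + ((2 + 6 + 6²) - 1*3) = -2 + ((2 + 6 + 36) - 3) = -2 + (44 - 3) = -2 + 41 = 39)
(20*√(-9 + C((1 - 1)², 1)))*(-3) = (20*√(-9 + 39))*(-3) = (20*√30)*(-3) = -60*√30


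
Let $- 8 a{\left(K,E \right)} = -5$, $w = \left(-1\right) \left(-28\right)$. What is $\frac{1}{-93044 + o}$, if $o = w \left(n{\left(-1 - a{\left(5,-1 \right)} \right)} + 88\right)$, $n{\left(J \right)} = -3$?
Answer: $- \frac{1}{90664} \approx -1.103 \cdot 10^{-5}$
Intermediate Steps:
$w = 28$
$a{\left(K,E \right)} = \frac{5}{8}$ ($a{\left(K,E \right)} = \left(- \frac{1}{8}\right) \left(-5\right) = \frac{5}{8}$)
$o = 2380$ ($o = 28 \left(-3 + 88\right) = 28 \cdot 85 = 2380$)
$\frac{1}{-93044 + o} = \frac{1}{-93044 + 2380} = \frac{1}{-90664} = - \frac{1}{90664}$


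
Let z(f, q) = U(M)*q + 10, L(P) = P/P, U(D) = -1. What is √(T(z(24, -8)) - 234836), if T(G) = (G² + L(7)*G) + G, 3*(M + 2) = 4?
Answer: 146*I*√11 ≈ 484.23*I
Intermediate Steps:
M = -⅔ (M = -2 + (⅓)*4 = -2 + 4/3 = -⅔ ≈ -0.66667)
L(P) = 1
z(f, q) = 10 - q (z(f, q) = -q + 10 = 10 - q)
T(G) = G² + 2*G (T(G) = (G² + 1*G) + G = (G² + G) + G = (G + G²) + G = G² + 2*G)
√(T(z(24, -8)) - 234836) = √((10 - 1*(-8))*(2 + (10 - 1*(-8))) - 234836) = √((10 + 8)*(2 + (10 + 8)) - 234836) = √(18*(2 + 18) - 234836) = √(18*20 - 234836) = √(360 - 234836) = √(-234476) = 146*I*√11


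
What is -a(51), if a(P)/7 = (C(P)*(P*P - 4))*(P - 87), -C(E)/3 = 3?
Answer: -5889996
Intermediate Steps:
C(E) = -9 (C(E) = -3*3 = -9)
a(P) = 7*(-87 + P)*(36 - 9*P²) (a(P) = 7*((-9*(P*P - 4))*(P - 87)) = 7*((-9*(P² - 4))*(-87 + P)) = 7*((-9*(-4 + P²))*(-87 + P)) = 7*((36 - 9*P²)*(-87 + P)) = 7*((-87 + P)*(36 - 9*P²)) = 7*(-87 + P)*(36 - 9*P²))
-a(51) = -(-21924 - 63*51³ + 252*51 + 5481*51²) = -(-21924 - 63*132651 + 12852 + 5481*2601) = -(-21924 - 8357013 + 12852 + 14256081) = -1*5889996 = -5889996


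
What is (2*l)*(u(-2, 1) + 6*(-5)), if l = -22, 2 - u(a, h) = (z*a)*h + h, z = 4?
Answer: 924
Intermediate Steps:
u(a, h) = 2 - h - 4*a*h (u(a, h) = 2 - ((4*a)*h + h) = 2 - (4*a*h + h) = 2 - (h + 4*a*h) = 2 + (-h - 4*a*h) = 2 - h - 4*a*h)
(2*l)*(u(-2, 1) + 6*(-5)) = (2*(-22))*((2 - 1*1 - 4*(-2)*1) + 6*(-5)) = -44*((2 - 1 + 8) - 30) = -44*(9 - 30) = -44*(-21) = 924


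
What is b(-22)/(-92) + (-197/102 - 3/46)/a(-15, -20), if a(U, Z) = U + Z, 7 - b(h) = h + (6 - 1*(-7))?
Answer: -4798/41055 ≈ -0.11687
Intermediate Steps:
b(h) = -6 - h (b(h) = 7 - (h + (6 - 1*(-7))) = 7 - (h + (6 + 7)) = 7 - (h + 13) = 7 - (13 + h) = 7 + (-13 - h) = -6 - h)
b(-22)/(-92) + (-197/102 - 3/46)/a(-15, -20) = (-6 - 1*(-22))/(-92) + (-197/102 - 3/46)/(-15 - 20) = (-6 + 22)*(-1/92) + (-197*1/102 - 3*1/46)/(-35) = 16*(-1/92) + (-197/102 - 3/46)*(-1/35) = -4/23 - 2342/1173*(-1/35) = -4/23 + 2342/41055 = -4798/41055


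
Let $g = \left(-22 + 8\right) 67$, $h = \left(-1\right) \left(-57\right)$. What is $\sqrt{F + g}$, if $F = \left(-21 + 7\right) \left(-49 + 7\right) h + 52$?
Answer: $\sqrt{32630} \approx 180.64$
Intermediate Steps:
$h = 57$
$F = 33568$ ($F = \left(-21 + 7\right) \left(-49 + 7\right) 57 + 52 = \left(-14\right) \left(-42\right) 57 + 52 = 588 \cdot 57 + 52 = 33516 + 52 = 33568$)
$g = -938$ ($g = \left(-14\right) 67 = -938$)
$\sqrt{F + g} = \sqrt{33568 - 938} = \sqrt{32630}$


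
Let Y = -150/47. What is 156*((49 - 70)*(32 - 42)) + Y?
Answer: 1539570/47 ≈ 32757.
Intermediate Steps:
Y = -150/47 (Y = -150*1/47 = -150/47 ≈ -3.1915)
156*((49 - 70)*(32 - 42)) + Y = 156*((49 - 70)*(32 - 42)) - 150/47 = 156*(-21*(-10)) - 150/47 = 156*210 - 150/47 = 32760 - 150/47 = 1539570/47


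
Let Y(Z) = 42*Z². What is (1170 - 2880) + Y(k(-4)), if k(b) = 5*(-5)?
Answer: 24540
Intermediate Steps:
k(b) = -25
(1170 - 2880) + Y(k(-4)) = (1170 - 2880) + 42*(-25)² = -1710 + 42*625 = -1710 + 26250 = 24540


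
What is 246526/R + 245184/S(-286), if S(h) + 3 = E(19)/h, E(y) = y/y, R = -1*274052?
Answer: -9608728559141/117705334 ≈ -81634.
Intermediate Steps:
R = -274052
E(y) = 1
S(h) = -3 + 1/h
246526/R + 245184/S(-286) = 246526/(-274052) + 245184/(-3 + 1/(-286)) = 246526*(-1/274052) + 245184/(-3 - 1/286) = -123263/137026 + 245184/(-859/286) = -123263/137026 + 245184*(-286/859) = -123263/137026 - 70122624/859 = -9608728559141/117705334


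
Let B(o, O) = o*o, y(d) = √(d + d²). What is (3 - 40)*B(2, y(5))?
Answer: -148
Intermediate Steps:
B(o, O) = o²
(3 - 40)*B(2, y(5)) = (3 - 40)*2² = -37*4 = -148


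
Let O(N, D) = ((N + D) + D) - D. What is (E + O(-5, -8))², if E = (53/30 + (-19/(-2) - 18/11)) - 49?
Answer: 74666881/27225 ≈ 2742.6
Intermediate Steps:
O(N, D) = D + N (O(N, D) = ((D + N) + D) - D = (N + 2*D) - D = D + N)
E = -6496/165 (E = (53*(1/30) + (-19*(-½) - 18*1/11)) - 49 = (53/30 + (19/2 - 18/11)) - 49 = (53/30 + 173/22) - 49 = 1589/165 - 49 = -6496/165 ≈ -39.370)
(E + O(-5, -8))² = (-6496/165 + (-8 - 5))² = (-6496/165 - 13)² = (-8641/165)² = 74666881/27225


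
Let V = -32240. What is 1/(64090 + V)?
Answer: 1/31850 ≈ 3.1397e-5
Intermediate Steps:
1/(64090 + V) = 1/(64090 - 32240) = 1/31850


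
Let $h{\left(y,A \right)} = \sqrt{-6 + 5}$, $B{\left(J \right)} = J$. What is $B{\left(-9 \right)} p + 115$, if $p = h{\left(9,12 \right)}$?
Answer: $115 - 9 i \approx 115.0 - 9.0 i$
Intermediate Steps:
$h{\left(y,A \right)} = i$ ($h{\left(y,A \right)} = \sqrt{-1} = i$)
$p = i \approx 1.0 i$
$B{\left(-9 \right)} p + 115 = - 9 i + 115 = 115 - 9 i$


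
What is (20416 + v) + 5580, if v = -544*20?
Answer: 15116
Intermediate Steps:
v = -10880
(20416 + v) + 5580 = (20416 - 10880) + 5580 = 9536 + 5580 = 15116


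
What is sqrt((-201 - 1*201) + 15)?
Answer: 3*I*sqrt(43) ≈ 19.672*I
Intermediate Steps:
sqrt((-201 - 1*201) + 15) = sqrt((-201 - 201) + 15) = sqrt(-402 + 15) = sqrt(-387) = 3*I*sqrt(43)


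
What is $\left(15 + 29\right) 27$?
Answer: $1188$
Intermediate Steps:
$\left(15 + 29\right) 27 = 44 \cdot 27 = 1188$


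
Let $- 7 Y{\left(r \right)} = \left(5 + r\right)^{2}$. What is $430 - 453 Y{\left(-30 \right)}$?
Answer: $\frac{286135}{7} \approx 40876.0$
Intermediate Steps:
$Y{\left(r \right)} = - \frac{\left(5 + r\right)^{2}}{7}$
$430 - 453 Y{\left(-30 \right)} = 430 - 453 \left(- \frac{\left(5 - 30\right)^{2}}{7}\right) = 430 - 453 \left(- \frac{\left(-25\right)^{2}}{7}\right) = 430 - 453 \left(\left(- \frac{1}{7}\right) 625\right) = 430 - - \frac{283125}{7} = 430 + \frac{283125}{7} = \frac{286135}{7}$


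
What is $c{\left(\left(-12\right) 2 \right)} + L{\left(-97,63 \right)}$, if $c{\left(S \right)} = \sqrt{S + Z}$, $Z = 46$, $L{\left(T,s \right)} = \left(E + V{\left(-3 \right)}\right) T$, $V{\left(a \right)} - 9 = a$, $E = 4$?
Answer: $-970 + \sqrt{22} \approx -965.31$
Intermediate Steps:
$V{\left(a \right)} = 9 + a$
$L{\left(T,s \right)} = 10 T$ ($L{\left(T,s \right)} = \left(4 + \left(9 - 3\right)\right) T = \left(4 + 6\right) T = 10 T$)
$c{\left(S \right)} = \sqrt{46 + S}$ ($c{\left(S \right)} = \sqrt{S + 46} = \sqrt{46 + S}$)
$c{\left(\left(-12\right) 2 \right)} + L{\left(-97,63 \right)} = \sqrt{46 - 24} + 10 \left(-97\right) = \sqrt{46 - 24} - 970 = \sqrt{22} - 970 = -970 + \sqrt{22}$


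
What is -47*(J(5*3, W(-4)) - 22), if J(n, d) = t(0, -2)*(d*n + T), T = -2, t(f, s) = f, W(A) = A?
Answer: 1034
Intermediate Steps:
J(n, d) = 0 (J(n, d) = 0*(d*n - 2) = 0*(-2 + d*n) = 0)
-47*(J(5*3, W(-4)) - 22) = -47*(0 - 22) = -47*(-22) = 1034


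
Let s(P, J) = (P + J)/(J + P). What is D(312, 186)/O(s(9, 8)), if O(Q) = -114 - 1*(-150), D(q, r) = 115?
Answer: 115/36 ≈ 3.1944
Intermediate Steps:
s(P, J) = 1 (s(P, J) = (J + P)/(J + P) = 1)
O(Q) = 36 (O(Q) = -114 + 150 = 36)
D(312, 186)/O(s(9, 8)) = 115/36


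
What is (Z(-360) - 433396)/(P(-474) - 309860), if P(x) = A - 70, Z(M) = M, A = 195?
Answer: 433756/309735 ≈ 1.4004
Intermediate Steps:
P(x) = 125 (P(x) = 195 - 70 = 125)
(Z(-360) - 433396)/(P(-474) - 309860) = (-360 - 433396)/(125 - 309860) = -433756/(-309735) = -433756*(-1/309735) = 433756/309735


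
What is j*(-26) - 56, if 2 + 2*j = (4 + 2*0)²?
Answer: -238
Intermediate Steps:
j = 7 (j = -1 + (4 + 2*0)²/2 = -1 + (4 + 0)²/2 = -1 + (½)*4² = -1 + (½)*16 = -1 + 8 = 7)
j*(-26) - 56 = 7*(-26) - 56 = -182 - 56 = -238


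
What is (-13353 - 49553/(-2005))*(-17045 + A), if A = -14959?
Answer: 855249676848/2005 ≈ 4.2656e+8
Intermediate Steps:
(-13353 - 49553/(-2005))*(-17045 + A) = (-13353 - 49553/(-2005))*(-17045 - 14959) = (-13353 - 49553*(-1/2005))*(-32004) = (-13353 + 49553/2005)*(-32004) = -26723212/2005*(-32004) = 855249676848/2005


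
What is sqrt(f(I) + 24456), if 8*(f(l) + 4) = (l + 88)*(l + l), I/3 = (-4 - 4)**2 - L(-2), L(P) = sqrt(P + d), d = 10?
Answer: sqrt(37910 - 708*sqrt(2)) ≈ 192.12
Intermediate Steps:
L(P) = sqrt(10 + P) (L(P) = sqrt(P + 10) = sqrt(10 + P))
I = 192 - 6*sqrt(2) (I = 3*((-4 - 4)**2 - sqrt(10 - 2)) = 3*((-8)**2 - sqrt(8)) = 3*(64 - 2*sqrt(2)) = 192 - 6*sqrt(2) ≈ 183.51)
f(l) = -4 + l*(88 + l)/4 (f(l) = -4 + ((l + 88)*(l + l))/8 = -4 + ((88 + l)*(2*l))/8 = -4 + (2*l*(88 + l))/8 = -4 + l*(88 + l)/4)
sqrt(f(I) + 24456) = sqrt((-4 + 22*(192 - 6*sqrt(2)) + (192 - 6*sqrt(2))**2/4) + 24456) = sqrt((-4 + (4224 - 132*sqrt(2)) + (192 - 6*sqrt(2))**2/4) + 24456) = sqrt((4220 - 132*sqrt(2) + (192 - 6*sqrt(2))**2/4) + 24456) = sqrt(28676 - 132*sqrt(2) + (192 - 6*sqrt(2))**2/4)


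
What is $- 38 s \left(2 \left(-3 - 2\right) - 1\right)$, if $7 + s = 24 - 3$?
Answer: $5852$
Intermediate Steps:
$s = 14$ ($s = -7 + \left(24 - 3\right) = -7 + 21 = 14$)
$- 38 s \left(2 \left(-3 - 2\right) - 1\right) = \left(-38\right) 14 \left(2 \left(-3 - 2\right) - 1\right) = - 532 \left(2 \left(-5\right) - 1\right) = - 532 \left(-10 - 1\right) = \left(-532\right) \left(-11\right) = 5852$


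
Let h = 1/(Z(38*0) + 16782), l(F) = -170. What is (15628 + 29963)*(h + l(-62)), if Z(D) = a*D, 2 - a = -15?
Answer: -43356113983/5594 ≈ -7.7505e+6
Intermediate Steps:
a = 17 (a = 2 - 1*(-15) = 2 + 15 = 17)
Z(D) = 17*D
h = 1/16782 (h = 1/(17*(38*0) + 16782) = 1/(17*0 + 16782) = 1/(0 + 16782) = 1/16782 ≈ 5.9588e-5)
(15628 + 29963)*(h + l(-62)) = (15628 + 29963)*(1/16782 - 170) = 45591*(-2852939/16782) = -43356113983/5594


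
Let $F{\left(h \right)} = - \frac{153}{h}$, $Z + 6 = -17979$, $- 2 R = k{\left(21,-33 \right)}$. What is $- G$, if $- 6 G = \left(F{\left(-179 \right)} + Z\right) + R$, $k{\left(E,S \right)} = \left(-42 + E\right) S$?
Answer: $- \frac{2187457}{716} \approx -3055.1$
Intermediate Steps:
$k{\left(E,S \right)} = S \left(-42 + E\right)$
$R = - \frac{693}{2}$ ($R = - \frac{\left(-33\right) \left(-42 + 21\right)}{2} = - \frac{\left(-33\right) \left(-21\right)}{2} = \left(- \frac{1}{2}\right) 693 = - \frac{693}{2} \approx -346.5$)
$Z = -17985$ ($Z = -6 - 17979 = -17985$)
$G = \frac{2187457}{716}$ ($G = - \frac{\left(- \frac{153}{-179} - 17985\right) - \frac{693}{2}}{6} = - \frac{\left(\left(-153\right) \left(- \frac{1}{179}\right) - 17985\right) - \frac{693}{2}}{6} = - \frac{\left(\frac{153}{179} - 17985\right) - \frac{693}{2}}{6} = - \frac{- \frac{3219162}{179} - \frac{693}{2}}{6} = \left(- \frac{1}{6}\right) \left(- \frac{6562371}{358}\right) = \frac{2187457}{716} \approx 3055.1$)
$- G = \left(-1\right) \frac{2187457}{716} = - \frac{2187457}{716}$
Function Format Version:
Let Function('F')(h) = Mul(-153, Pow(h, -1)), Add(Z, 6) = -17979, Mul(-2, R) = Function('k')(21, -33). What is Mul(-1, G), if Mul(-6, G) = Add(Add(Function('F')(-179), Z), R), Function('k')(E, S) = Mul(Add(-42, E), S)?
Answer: Rational(-2187457, 716) ≈ -3055.1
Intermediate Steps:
Function('k')(E, S) = Mul(S, Add(-42, E))
R = Rational(-693, 2) (R = Mul(Rational(-1, 2), Mul(-33, Add(-42, 21))) = Mul(Rational(-1, 2), Mul(-33, -21)) = Mul(Rational(-1, 2), 693) = Rational(-693, 2) ≈ -346.50)
Z = -17985 (Z = Add(-6, -17979) = -17985)
G = Rational(2187457, 716) (G = Mul(Rational(-1, 6), Add(Add(Mul(-153, Pow(-179, -1)), -17985), Rational(-693, 2))) = Mul(Rational(-1, 6), Add(Add(Mul(-153, Rational(-1, 179)), -17985), Rational(-693, 2))) = Mul(Rational(-1, 6), Add(Add(Rational(153, 179), -17985), Rational(-693, 2))) = Mul(Rational(-1, 6), Add(Rational(-3219162, 179), Rational(-693, 2))) = Mul(Rational(-1, 6), Rational(-6562371, 358)) = Rational(2187457, 716) ≈ 3055.1)
Mul(-1, G) = Mul(-1, Rational(2187457, 716)) = Rational(-2187457, 716)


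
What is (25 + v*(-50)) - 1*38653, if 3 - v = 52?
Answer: -36178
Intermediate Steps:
v = -49 (v = 3 - 1*52 = 3 - 52 = -49)
(25 + v*(-50)) - 1*38653 = (25 - 49*(-50)) - 1*38653 = (25 + 2450) - 38653 = 2475 - 38653 = -36178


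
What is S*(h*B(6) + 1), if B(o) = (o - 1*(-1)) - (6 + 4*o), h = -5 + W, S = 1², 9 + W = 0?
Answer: 323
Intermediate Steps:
W = -9 (W = -9 + 0 = -9)
S = 1
h = -14 (h = -5 - 9 = -14)
B(o) = -5 - 3*o (B(o) = (o + 1) + (-6 - 4*o) = (1 + o) + (-6 - 4*o) = -5 - 3*o)
S*(h*B(6) + 1) = 1*(-14*(-5 - 3*6) + 1) = 1*(-14*(-5 - 18) + 1) = 1*(-14*(-23) + 1) = 1*(322 + 1) = 1*323 = 323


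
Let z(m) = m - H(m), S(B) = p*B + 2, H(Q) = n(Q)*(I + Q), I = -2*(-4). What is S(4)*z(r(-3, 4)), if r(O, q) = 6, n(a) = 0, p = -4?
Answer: -84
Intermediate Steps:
I = 8
H(Q) = 0 (H(Q) = 0*(8 + Q) = 0)
S(B) = 2 - 4*B (S(B) = -4*B + 2 = 2 - 4*B)
z(m) = m (z(m) = m - 1*0 = m + 0 = m)
S(4)*z(r(-3, 4)) = (2 - 4*4)*6 = (2 - 16)*6 = -14*6 = -84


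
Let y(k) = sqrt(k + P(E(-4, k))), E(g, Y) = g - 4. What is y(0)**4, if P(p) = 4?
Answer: 16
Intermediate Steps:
E(g, Y) = -4 + g
y(k) = sqrt(4 + k) (y(k) = sqrt(k + 4) = sqrt(4 + k))
y(0)**4 = (sqrt(4 + 0))**4 = (sqrt(4))**4 = 2**4 = 16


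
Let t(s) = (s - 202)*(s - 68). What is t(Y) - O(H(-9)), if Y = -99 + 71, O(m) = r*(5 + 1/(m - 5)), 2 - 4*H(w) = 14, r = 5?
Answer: 176445/8 ≈ 22056.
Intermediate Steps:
H(w) = -3 (H(w) = 1/2 - 1/4*14 = 1/2 - 7/2 = -3)
O(m) = 25 + 5/(-5 + m) (O(m) = 5*(5 + 1/(m - 5)) = 5*(5 + 1/(-5 + m)) = 25 + 5/(-5 + m))
Y = -28
t(s) = (-202 + s)*(-68 + s)
t(Y) - O(H(-9)) = (13736 + (-28)**2 - 270*(-28)) - 5*(-24 + 5*(-3))/(-5 - 3) = (13736 + 784 + 7560) - 5*(-24 - 15)/(-8) = 22080 - 5*(-1)*(-39)/8 = 22080 - 1*195/8 = 22080 - 195/8 = 176445/8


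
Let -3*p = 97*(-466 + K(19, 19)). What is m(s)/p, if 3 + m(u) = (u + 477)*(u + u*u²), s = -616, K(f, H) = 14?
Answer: 97471878495/43844 ≈ 2.2232e+6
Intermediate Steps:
m(u) = -3 + (477 + u)*(u + u³) (m(u) = -3 + (u + 477)*(u + u*u²) = -3 + (477 + u)*(u + u³))
p = 43844/3 (p = -97*(-466 + 14)/3 = -97*(-452)/3 = -⅓*(-43844) = 43844/3 ≈ 14615.)
m(s)/p = (-3 + (-616)² + (-616)⁴ + 477*(-616) + 477*(-616)³)/(43844/3) = (-3 + 379456 + 143986855936 - 293832 + 477*(-233744896))*(3/43844) = (-3 + 379456 + 143986855936 - 293832 - 111496315392)*(3/43844) = 32490626165*(3/43844) = 97471878495/43844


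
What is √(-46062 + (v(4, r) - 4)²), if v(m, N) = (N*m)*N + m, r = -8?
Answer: √19474 ≈ 139.55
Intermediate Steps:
v(m, N) = m + m*N² (v(m, N) = m*N² + m = m + m*N²)
√(-46062 + (v(4, r) - 4)²) = √(-46062 + (4*(1 + (-8)²) - 4)²) = √(-46062 + (4*(1 + 64) - 4)²) = √(-46062 + (4*65 - 4)²) = √(-46062 + (260 - 4)²) = √(-46062 + 256²) = √(-46062 + 65536) = √19474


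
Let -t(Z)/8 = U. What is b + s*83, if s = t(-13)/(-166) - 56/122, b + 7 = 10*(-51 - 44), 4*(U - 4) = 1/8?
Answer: -477739/488 ≈ -978.97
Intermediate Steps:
U = 129/32 (U = 4 + (¼)/8 = 4 + (¼)*(⅛) = 4 + 1/32 = 129/32 ≈ 4.0313)
b = -957 (b = -7 + 10*(-51 - 44) = -7 + 10*(-95) = -7 - 950 = -957)
t(Z) = -129/4 (t(Z) = -8*129/32 = -129/4)
s = -10723/40504 (s = -129/4/(-166) - 56/122 = -129/4*(-1/166) - 56*1/122 = 129/664 - 28/61 = -10723/40504 ≈ -0.26474)
b + s*83 = -957 - 10723/40504*83 = -957 - 10723/488 = -477739/488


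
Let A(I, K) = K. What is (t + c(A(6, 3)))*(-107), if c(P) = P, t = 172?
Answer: -18725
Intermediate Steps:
(t + c(A(6, 3)))*(-107) = (172 + 3)*(-107) = 175*(-107) = -18725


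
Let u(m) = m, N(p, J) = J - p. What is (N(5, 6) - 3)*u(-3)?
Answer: 6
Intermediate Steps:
(N(5, 6) - 3)*u(-3) = ((6 - 1*5) - 3)*(-3) = ((6 - 5) - 3)*(-3) = (1 - 3)*(-3) = -2*(-3) = 6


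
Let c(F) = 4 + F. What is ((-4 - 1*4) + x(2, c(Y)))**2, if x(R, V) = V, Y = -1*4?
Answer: 64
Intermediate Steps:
Y = -4
((-4 - 1*4) + x(2, c(Y)))**2 = ((-4 - 1*4) + (4 - 4))**2 = ((-4 - 4) + 0)**2 = (-8 + 0)**2 = (-8)**2 = 64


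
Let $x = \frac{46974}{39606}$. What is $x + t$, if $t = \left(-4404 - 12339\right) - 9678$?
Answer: $- \frac{174397192}{6601} \approx -26420.0$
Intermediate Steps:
$x = \frac{7829}{6601}$ ($x = 46974 \cdot \frac{1}{39606} = \frac{7829}{6601} \approx 1.186$)
$t = -26421$ ($t = \left(-4404 - 12339\right) - 9678 = -16743 - 9678 = -26421$)
$x + t = \frac{7829}{6601} - 26421 = - \frac{174397192}{6601}$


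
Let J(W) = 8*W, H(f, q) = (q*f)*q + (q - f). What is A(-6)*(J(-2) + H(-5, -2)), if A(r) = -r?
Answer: -198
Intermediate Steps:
H(f, q) = q - f + f*q² (H(f, q) = (f*q)*q + (q - f) = f*q² + (q - f) = q - f + f*q²)
A(-6)*(J(-2) + H(-5, -2)) = (-1*(-6))*(8*(-2) + (-2 - 1*(-5) - 5*(-2)²)) = 6*(-16 + (-2 + 5 - 5*4)) = 6*(-16 + (-2 + 5 - 20)) = 6*(-16 - 17) = 6*(-33) = -198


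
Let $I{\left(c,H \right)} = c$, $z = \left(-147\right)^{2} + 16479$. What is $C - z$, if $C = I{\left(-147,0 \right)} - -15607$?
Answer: $-22628$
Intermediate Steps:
$z = 38088$ ($z = 21609 + 16479 = 38088$)
$C = 15460$ ($C = -147 - -15607 = -147 + 15607 = 15460$)
$C - z = 15460 - 38088 = -22628$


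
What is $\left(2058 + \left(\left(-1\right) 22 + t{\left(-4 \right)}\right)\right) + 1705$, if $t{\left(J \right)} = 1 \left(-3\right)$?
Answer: $3738$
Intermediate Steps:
$t{\left(J \right)} = -3$
$\left(2058 + \left(\left(-1\right) 22 + t{\left(-4 \right)}\right)\right) + 1705 = \left(2058 - 25\right) + 1705 = 2033 + 1705 = 3738$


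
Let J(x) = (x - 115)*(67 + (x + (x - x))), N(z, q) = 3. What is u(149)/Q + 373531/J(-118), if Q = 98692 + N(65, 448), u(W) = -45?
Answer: 7373021462/234558537 ≈ 31.434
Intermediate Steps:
J(x) = (-115 + x)*(67 + x) (J(x) = (-115 + x)*(67 + (x + 0)) = (-115 + x)*(67 + x))
Q = 98695 (Q = 98692 + 3 = 98695)
u(149)/Q + 373531/J(-118) = -45/98695 + 373531/(-7705 + (-118)² - 48*(-118)) = -45*1/98695 + 373531/(-7705 + 13924 + 5664) = -9/19739 + 373531/11883 = 7373021462/234558537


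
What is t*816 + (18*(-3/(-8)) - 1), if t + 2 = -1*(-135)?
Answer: 434135/4 ≈ 1.0853e+5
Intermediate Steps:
t = 133 (t = -2 - 1*(-135) = -2 + 135 = 133)
t*816 + (18*(-3/(-8)) - 1) = 133*816 + (18*(-3/(-8)) - 1) = 108528 + (18*(-3*(-⅛)) - 1) = 108528 + (18*(3/8) - 1) = 108528 + (27/4 - 1) = 108528 + 23/4 = 434135/4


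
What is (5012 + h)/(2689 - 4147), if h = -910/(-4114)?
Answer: -381857/111078 ≈ -3.4377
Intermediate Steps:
h = 455/2057 (h = -910*(-1/4114) = 455/2057 ≈ 0.22120)
(5012 + h)/(2689 - 4147) = (5012 + 455/2057)/(2689 - 4147) = (10310139/2057)/(-1458) = (10310139/2057)*(-1/1458) = -381857/111078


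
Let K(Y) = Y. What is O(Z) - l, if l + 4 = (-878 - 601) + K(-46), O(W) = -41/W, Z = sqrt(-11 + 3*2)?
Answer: 1529 + 41*I*sqrt(5)/5 ≈ 1529.0 + 18.336*I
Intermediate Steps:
Z = I*sqrt(5) (Z = sqrt(-11 + 6) = sqrt(-5) = I*sqrt(5) ≈ 2.2361*I)
l = -1529 (l = -4 + ((-878 - 601) - 46) = -4 + (-1479 - 46) = -4 - 1525 = -1529)
O(Z) - l = -41*(-I*sqrt(5)/5) - 1*(-1529) = -(-41)*I*sqrt(5)/5 + 1529 = 41*I*sqrt(5)/5 + 1529 = 1529 + 41*I*sqrt(5)/5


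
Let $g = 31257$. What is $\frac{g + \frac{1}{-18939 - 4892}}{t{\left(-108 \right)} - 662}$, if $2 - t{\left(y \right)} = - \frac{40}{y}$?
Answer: $- \frac{10055955141}{212453365} \approx -47.333$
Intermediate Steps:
$t{\left(y \right)} = 2 + \frac{40}{y}$ ($t{\left(y \right)} = 2 - - \frac{40}{y} = 2 + \frac{40}{y}$)
$\frac{g + \frac{1}{-18939 - 4892}}{t{\left(-108 \right)} - 662} = \frac{31257 + \frac{1}{-18939 - 4892}}{\left(2 + \frac{40}{-108}\right) - 662} = \frac{31257 + \frac{1}{-23831}}{\left(2 + 40 \left(- \frac{1}{108}\right)\right) - 662} = \frac{31257 - \frac{1}{23831}}{\left(2 - \frac{10}{27}\right) - 662} = \frac{744885566}{23831 \left(\frac{44}{27} - 662\right)} = \frac{744885566}{23831 \left(- \frac{17830}{27}\right)} = \frac{744885566}{23831} \left(- \frac{27}{17830}\right) = - \frac{10055955141}{212453365}$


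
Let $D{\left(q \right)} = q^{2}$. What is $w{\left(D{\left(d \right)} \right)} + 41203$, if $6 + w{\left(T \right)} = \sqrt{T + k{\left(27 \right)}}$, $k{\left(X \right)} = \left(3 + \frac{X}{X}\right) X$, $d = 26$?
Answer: $41225$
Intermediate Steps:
$k{\left(X \right)} = 4 X$ ($k{\left(X \right)} = \left(3 + 1\right) X = 4 X$)
$w{\left(T \right)} = -6 + \sqrt{108 + T}$ ($w{\left(T \right)} = -6 + \sqrt{T + 4 \cdot 27} = -6 + \sqrt{T + 108} = -6 + \sqrt{108 + T}$)
$w{\left(D{\left(d \right)} \right)} + 41203 = \left(-6 + \sqrt{108 + 26^{2}}\right) + 41203 = \left(-6 + \sqrt{108 + 676}\right) + 41203 = \left(-6 + \sqrt{784}\right) + 41203 = \left(-6 + 28\right) + 41203 = 22 + 41203 = 41225$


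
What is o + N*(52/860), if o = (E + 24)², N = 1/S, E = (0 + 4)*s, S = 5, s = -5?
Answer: 17213/1075 ≈ 16.012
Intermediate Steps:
E = -20 (E = (0 + 4)*(-5) = 4*(-5) = -20)
N = ⅕ (N = 1/5 = ⅕ ≈ 0.20000)
o = 16 (o = (-20 + 24)² = 4² = 16)
o + N*(52/860) = 16 + (52/860)/5 = 16 + (52*(1/860))/5 = 16 + (⅕)*(13/215) = 16 + 13/1075 = 17213/1075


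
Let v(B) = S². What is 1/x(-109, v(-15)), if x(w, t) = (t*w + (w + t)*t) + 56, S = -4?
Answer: -1/3176 ≈ -0.00031486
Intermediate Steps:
v(B) = 16 (v(B) = (-4)² = 16)
x(w, t) = 56 + t*w + t*(t + w) (x(w, t) = (t*w + (t + w)*t) + 56 = (t*w + t*(t + w)) + 56 = 56 + t*w + t*(t + w))
1/x(-109, v(-15)) = 1/(56 + 16² + 2*16*(-109)) = 1/(56 + 256 - 3488) = 1/(-3176) = -1/3176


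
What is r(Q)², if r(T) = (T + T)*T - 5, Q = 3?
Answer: 169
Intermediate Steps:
r(T) = -5 + 2*T² (r(T) = (2*T)*T - 5 = 2*T² - 5 = -5 + 2*T²)
r(Q)² = (-5 + 2*3²)² = (-5 + 2*9)² = (-5 + 18)² = 13² = 169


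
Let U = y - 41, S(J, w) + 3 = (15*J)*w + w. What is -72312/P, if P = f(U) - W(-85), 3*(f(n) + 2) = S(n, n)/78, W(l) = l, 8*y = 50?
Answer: -20825856/46151 ≈ -451.25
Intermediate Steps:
y = 25/4 (y = (⅛)*50 = 25/4 ≈ 6.2500)
S(J, w) = -3 + w + 15*J*w (S(J, w) = -3 + ((15*J)*w + w) = -3 + (15*J*w + w) = -3 + (w + 15*J*w) = -3 + w + 15*J*w)
U = -139/4 (U = 25/4 - 41 = -139/4 ≈ -34.750)
f(n) = -157/78 + n/234 + 5*n²/78 (f(n) = -2 + ((-3 + n + 15*n*n)/78)/3 = -2 + ((-3 + n + 15*n²)*(1/78))/3 = -2 + (-1/26 + n/78 + 5*n²/26)/3 = -2 + (-1/78 + n/234 + 5*n²/78) = -157/78 + n/234 + 5*n²/78)
P = 46151/288 (P = (-157/78 + (1/234)*(-139/4) + 5*(-139/4)²/78) - 1*(-85) = (-157/78 - 139/936 + (5/78)*(19321/16)) + 85 = (-157/78 - 139/936 + 96605/1248) + 85 = 21671/288 + 85 = 46151/288 ≈ 160.25)
-72312/P = -72312/46151/288 = -72312*288/46151 = -20825856/46151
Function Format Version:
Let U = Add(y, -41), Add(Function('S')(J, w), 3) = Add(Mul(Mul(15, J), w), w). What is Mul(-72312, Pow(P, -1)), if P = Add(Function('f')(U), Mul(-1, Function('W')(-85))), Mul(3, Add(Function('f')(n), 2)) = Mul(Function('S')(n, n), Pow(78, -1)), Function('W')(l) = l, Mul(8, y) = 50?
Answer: Rational(-20825856, 46151) ≈ -451.25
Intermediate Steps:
y = Rational(25, 4) (y = Mul(Rational(1, 8), 50) = Rational(25, 4) ≈ 6.2500)
Function('S')(J, w) = Add(-3, w, Mul(15, J, w)) (Function('S')(J, w) = Add(-3, Add(Mul(Mul(15, J), w), w)) = Add(-3, Add(Mul(15, J, w), w)) = Add(-3, Add(w, Mul(15, J, w))) = Add(-3, w, Mul(15, J, w)))
U = Rational(-139, 4) (U = Add(Rational(25, 4), -41) = Rational(-139, 4) ≈ -34.750)
Function('f')(n) = Add(Rational(-157, 78), Mul(Rational(1, 234), n), Mul(Rational(5, 78), Pow(n, 2))) (Function('f')(n) = Add(-2, Mul(Rational(1, 3), Mul(Add(-3, n, Mul(15, n, n)), Pow(78, -1)))) = Add(-2, Mul(Rational(1, 3), Mul(Add(-3, n, Mul(15, Pow(n, 2))), Rational(1, 78)))) = Add(-2, Mul(Rational(1, 3), Add(Rational(-1, 26), Mul(Rational(1, 78), n), Mul(Rational(5, 26), Pow(n, 2))))) = Add(-2, Add(Rational(-1, 78), Mul(Rational(1, 234), n), Mul(Rational(5, 78), Pow(n, 2)))) = Add(Rational(-157, 78), Mul(Rational(1, 234), n), Mul(Rational(5, 78), Pow(n, 2))))
P = Rational(46151, 288) (P = Add(Add(Rational(-157, 78), Mul(Rational(1, 234), Rational(-139, 4)), Mul(Rational(5, 78), Pow(Rational(-139, 4), 2))), Mul(-1, -85)) = Add(Add(Rational(-157, 78), Rational(-139, 936), Mul(Rational(5, 78), Rational(19321, 16))), 85) = Add(Add(Rational(-157, 78), Rational(-139, 936), Rational(96605, 1248)), 85) = Add(Rational(21671, 288), 85) = Rational(46151, 288) ≈ 160.25)
Mul(-72312, Pow(P, -1)) = Mul(-72312, Pow(Rational(46151, 288), -1)) = Mul(-72312, Rational(288, 46151)) = Rational(-20825856, 46151)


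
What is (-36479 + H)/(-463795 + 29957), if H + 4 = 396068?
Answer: -359585/433838 ≈ -0.82885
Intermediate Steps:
H = 396064 (H = -4 + 396068 = 396064)
(-36479 + H)/(-463795 + 29957) = (-36479 + 396064)/(-463795 + 29957) = 359585/(-433838) = 359585*(-1/433838) = -359585/433838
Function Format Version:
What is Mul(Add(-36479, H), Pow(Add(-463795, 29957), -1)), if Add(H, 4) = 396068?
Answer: Rational(-359585, 433838) ≈ -0.82885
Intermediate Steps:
H = 396064 (H = Add(-4, 396068) = 396064)
Mul(Add(-36479, H), Pow(Add(-463795, 29957), -1)) = Mul(Add(-36479, 396064), Pow(Add(-463795, 29957), -1)) = Mul(359585, Pow(-433838, -1)) = Mul(359585, Rational(-1, 433838)) = Rational(-359585, 433838)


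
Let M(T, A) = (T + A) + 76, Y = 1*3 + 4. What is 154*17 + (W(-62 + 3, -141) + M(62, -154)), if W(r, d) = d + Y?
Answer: 2468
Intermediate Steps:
Y = 7 (Y = 3 + 4 = 7)
W(r, d) = 7 + d (W(r, d) = d + 7 = 7 + d)
M(T, A) = 76 + A + T (M(T, A) = (A + T) + 76 = 76 + A + T)
154*17 + (W(-62 + 3, -141) + M(62, -154)) = 154*17 + ((7 - 141) + (76 - 154 + 62)) = 2618 + (-134 - 16) = 2618 - 150 = 2468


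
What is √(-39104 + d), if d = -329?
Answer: I*√39433 ≈ 198.58*I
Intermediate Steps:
√(-39104 + d) = √(-39104 - 329) = √(-39433) = I*√39433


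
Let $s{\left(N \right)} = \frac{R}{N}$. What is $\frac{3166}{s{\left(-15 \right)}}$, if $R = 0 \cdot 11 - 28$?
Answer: $\frac{23745}{14} \approx 1696.1$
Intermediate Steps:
$R = -28$ ($R = 0 - 28 = -28$)
$s{\left(N \right)} = - \frac{28}{N}$
$\frac{3166}{s{\left(-15 \right)}} = \frac{3166}{\left(-28\right) \frac{1}{-15}} = \frac{3166}{\left(-28\right) \left(- \frac{1}{15}\right)} = \frac{3166}{\frac{28}{15}} = 3166 \cdot \frac{15}{28} = \frac{23745}{14}$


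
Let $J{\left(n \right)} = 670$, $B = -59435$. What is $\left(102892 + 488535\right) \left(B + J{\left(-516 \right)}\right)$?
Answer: $-34755207655$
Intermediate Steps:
$\left(102892 + 488535\right) \left(B + J{\left(-516 \right)}\right) = \left(102892 + 488535\right) \left(-59435 + 670\right) = 591427 \left(-58765\right) = -34755207655$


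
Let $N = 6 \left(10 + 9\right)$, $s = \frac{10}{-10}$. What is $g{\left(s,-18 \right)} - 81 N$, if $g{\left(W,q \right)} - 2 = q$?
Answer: $-9250$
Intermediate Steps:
$s = -1$ ($s = 10 \left(- \frac{1}{10}\right) = -1$)
$g{\left(W,q \right)} = 2 + q$
$N = 114$ ($N = 6 \cdot 19 = 114$)
$g{\left(s,-18 \right)} - 81 N = \left(2 - 18\right) - 9234 = -16 - 9234 = -9250$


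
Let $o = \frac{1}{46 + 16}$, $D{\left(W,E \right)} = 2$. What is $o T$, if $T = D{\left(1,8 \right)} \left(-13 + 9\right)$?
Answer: $- \frac{4}{31} \approx -0.12903$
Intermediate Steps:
$o = \frac{1}{62} \approx 0.016129$
$T = -8$ ($T = 2 \left(-13 + 9\right) = 2 \left(-4\right) = -8$)
$o T = \frac{1}{62} \left(-8\right) = - \frac{4}{31}$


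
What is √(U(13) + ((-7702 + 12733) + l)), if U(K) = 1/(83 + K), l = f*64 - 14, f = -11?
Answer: √2484294/24 ≈ 65.673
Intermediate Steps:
l = -718 (l = -11*64 - 14 = -704 - 14 = -718)
√(U(13) + ((-7702 + 12733) + l)) = √(1/(83 + 13) + ((-7702 + 12733) - 718)) = √(1/96 + (5031 - 718)) = √(1/96 + 4313) = √(414049/96) = √2484294/24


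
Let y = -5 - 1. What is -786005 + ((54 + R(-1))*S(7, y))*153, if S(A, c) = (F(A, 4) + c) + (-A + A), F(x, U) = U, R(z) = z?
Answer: -802223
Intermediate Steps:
y = -6
S(A, c) = 4 + c (S(A, c) = (4 + c) + (-A + A) = (4 + c) + 0 = 4 + c)
-786005 + ((54 + R(-1))*S(7, y))*153 = -786005 + ((54 - 1)*(4 - 6))*153 = -786005 + (53*(-2))*153 = -786005 - 106*153 = -786005 - 16218 = -802223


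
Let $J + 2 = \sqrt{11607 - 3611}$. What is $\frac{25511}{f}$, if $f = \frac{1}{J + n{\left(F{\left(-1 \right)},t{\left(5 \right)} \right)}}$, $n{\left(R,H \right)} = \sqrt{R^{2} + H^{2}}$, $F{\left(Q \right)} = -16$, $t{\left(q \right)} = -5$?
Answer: $-51022 + 25511 \sqrt{281} + 51022 \sqrt{1999} \approx 2.6578 \cdot 10^{6}$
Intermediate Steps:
$J = -2 + 2 \sqrt{1999}$ ($J = -2 + \sqrt{11607 - 3611} = -2 + \sqrt{7996} = -2 + 2 \sqrt{1999} \approx 87.42$)
$n{\left(R,H \right)} = \sqrt{H^{2} + R^{2}}$
$f = \frac{1}{-2 + \sqrt{281} + 2 \sqrt{1999}}$ ($f = \frac{1}{\left(-2 + 2 \sqrt{1999}\right) + \sqrt{\left(-5\right)^{2} + \left(-16\right)^{2}}} = \frac{1}{\left(-2 + 2 \sqrt{1999}\right) + \sqrt{25 + 256}} = \frac{1}{\left(-2 + 2 \sqrt{1999}\right) + \sqrt{281}} = \frac{1}{-2 + \sqrt{281} + 2 \sqrt{1999}} \approx 0.0095985$)
$\frac{25511}{f} = \frac{25511}{\frac{1}{-2 + \sqrt{281} + 2 \sqrt{1999}}} = 25511 \left(-2 + \sqrt{281} + 2 \sqrt{1999}\right) = -51022 + 25511 \sqrt{281} + 51022 \sqrt{1999}$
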